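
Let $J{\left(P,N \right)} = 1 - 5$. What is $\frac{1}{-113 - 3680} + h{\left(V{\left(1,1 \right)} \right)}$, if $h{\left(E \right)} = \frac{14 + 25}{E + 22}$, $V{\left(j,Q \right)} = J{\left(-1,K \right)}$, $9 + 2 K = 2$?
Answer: $\frac{49303}{22758} \approx 2.1664$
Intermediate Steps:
$K = - \frac{7}{2}$ ($K = - \frac{9}{2} + \frac{1}{2} \cdot 2 = - \frac{9}{2} + 1 = - \frac{7}{2} \approx -3.5$)
$J{\left(P,N \right)} = -4$ ($J{\left(P,N \right)} = 1 - 5 = -4$)
$V{\left(j,Q \right)} = -4$
$h{\left(E \right)} = \frac{39}{22 + E}$
$\frac{1}{-113 - 3680} + h{\left(V{\left(1,1 \right)} \right)} = \frac{1}{-113 - 3680} + \frac{39}{22 - 4} = \frac{1}{-3793} + \frac{39}{18} = - \frac{1}{3793} + 39 \cdot \frac{1}{18} = - \frac{1}{3793} + \frac{13}{6} = \frac{49303}{22758}$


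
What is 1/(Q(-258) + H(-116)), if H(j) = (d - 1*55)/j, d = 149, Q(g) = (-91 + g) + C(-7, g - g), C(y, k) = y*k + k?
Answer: -58/20289 ≈ -0.0028587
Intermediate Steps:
C(y, k) = k + k*y (C(y, k) = k*y + k = k + k*y)
Q(g) = -91 + g (Q(g) = (-91 + g) + (g - g)*(1 - 7) = (-91 + g) + 0*(-6) = (-91 + g) + 0 = -91 + g)
H(j) = 94/j (H(j) = (149 - 1*55)/j = (149 - 55)/j = 94/j)
1/(Q(-258) + H(-116)) = 1/((-91 - 258) + 94/(-116)) = 1/(-349 + 94*(-1/116)) = 1/(-349 - 47/58) = 1/(-20289/58) = -58/20289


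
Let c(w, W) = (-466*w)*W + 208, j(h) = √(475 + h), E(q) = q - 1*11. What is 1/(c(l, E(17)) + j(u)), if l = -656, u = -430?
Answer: 1834384/3364964659411 - 3*√5/3364964659411 ≈ 5.4514e-7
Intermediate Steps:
E(q) = -11 + q (E(q) = q - 11 = -11 + q)
c(w, W) = 208 - 466*W*w (c(w, W) = -466*W*w + 208 = 208 - 466*W*w)
1/(c(l, E(17)) + j(u)) = 1/((208 - 466*(-11 + 17)*(-656)) + √(475 - 430)) = 1/((208 - 466*6*(-656)) + √45) = 1/((208 + 1834176) + 3*√5) = 1/(1834384 + 3*√5)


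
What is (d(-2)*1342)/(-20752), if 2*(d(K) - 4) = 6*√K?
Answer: -671/2594 - 2013*I*√2/10376 ≈ -0.25867 - 0.27436*I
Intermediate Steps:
d(K) = 4 + 3*√K (d(K) = 4 + (6*√K)/2 = 4 + 3*√K)
(d(-2)*1342)/(-20752) = ((4 + 3*√(-2))*1342)/(-20752) = ((4 + 3*(I*√2))*1342)*(-1/20752) = ((4 + 3*I*√2)*1342)*(-1/20752) = (5368 + 4026*I*√2)*(-1/20752) = -671/2594 - 2013*I*√2/10376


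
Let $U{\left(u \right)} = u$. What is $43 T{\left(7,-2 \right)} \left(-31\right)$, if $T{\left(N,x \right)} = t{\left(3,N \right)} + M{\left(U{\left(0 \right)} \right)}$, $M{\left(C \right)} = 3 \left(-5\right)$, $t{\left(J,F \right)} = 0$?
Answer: $19995$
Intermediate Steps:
$M{\left(C \right)} = -15$
$T{\left(N,x \right)} = -15$ ($T{\left(N,x \right)} = 0 - 15 = -15$)
$43 T{\left(7,-2 \right)} \left(-31\right) = 43 \left(-15\right) \left(-31\right) = \left(-645\right) \left(-31\right) = 19995$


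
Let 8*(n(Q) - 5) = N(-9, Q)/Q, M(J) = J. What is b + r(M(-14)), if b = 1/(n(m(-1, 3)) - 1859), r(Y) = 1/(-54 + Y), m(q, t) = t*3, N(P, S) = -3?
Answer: -46129/3025796 ≈ -0.015245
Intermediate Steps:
m(q, t) = 3*t
n(Q) = 5 - 3/(8*Q) (n(Q) = 5 + (-3/Q)/8 = 5 - 3/(8*Q))
b = -24/44497 (b = 1/((5 - 3/(8*(3*3))) - 1859) = 1/((5 - 3/8/9) - 1859) = 1/((5 - 3/8*⅑) - 1859) = 1/((5 - 1/24) - 1859) = 1/(119/24 - 1859) = 1/(-44497/24) = -24/44497 ≈ -0.00053936)
b + r(M(-14)) = -24/44497 + 1/(-54 - 14) = -24/44497 + 1/(-68) = -24/44497 - 1/68 = -46129/3025796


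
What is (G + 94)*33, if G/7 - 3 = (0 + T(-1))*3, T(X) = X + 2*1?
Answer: 4488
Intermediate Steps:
T(X) = 2 + X (T(X) = X + 2 = 2 + X)
G = 42 (G = 21 + 7*((0 + (2 - 1))*3) = 21 + 7*((0 + 1)*3) = 21 + 7*(1*3) = 21 + 7*3 = 21 + 21 = 42)
(G + 94)*33 = (42 + 94)*33 = 136*33 = 4488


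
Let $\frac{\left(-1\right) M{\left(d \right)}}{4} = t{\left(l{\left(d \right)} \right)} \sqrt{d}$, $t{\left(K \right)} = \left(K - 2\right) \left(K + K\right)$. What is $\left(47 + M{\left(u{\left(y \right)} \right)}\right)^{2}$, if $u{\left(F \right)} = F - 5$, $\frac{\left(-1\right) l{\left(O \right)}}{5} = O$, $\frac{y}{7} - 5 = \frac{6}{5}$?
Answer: $\frac{17048537148197}{5} - \frac{224083968 \sqrt{15}}{5} \approx 3.4095 \cdot 10^{12}$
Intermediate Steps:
$y = \frac{217}{5}$ ($y = 35 + 7 \cdot \frac{6}{5} = 35 + \frac{42}{5} = \frac{217}{5} \approx 43.4$)
$l{\left(O \right)} = - 5 O$
$u{\left(F \right)} = -5 + F$
$t{\left(K \right)} = 2 K \left(-2 + K\right)$ ($t{\left(K \right)} = \left(-2 + K\right) 2 K = 2 K \left(-2 + K\right)$)
$M{\left(d \right)} = 40 d^{\frac{3}{2}} \left(-2 - 5 d\right)$ ($M{\left(d \right)} = - 4 \cdot 2 \left(- 5 d\right) \left(-2 - 5 d\right) \sqrt{d} = - 4 - 10 d \left(-2 - 5 d\right) \sqrt{d} = - 4 \left(- 10 d^{\frac{3}{2}} \left(-2 - 5 d\right)\right) = 40 d^{\frac{3}{2}} \left(-2 - 5 d\right)$)
$\left(47 + M{\left(u{\left(y \right)} \right)}\right)^{2} = \left(47 + \left(-5 + \frac{217}{5}\right)^{\frac{3}{2}} \left(-80 - 200 \left(-5 + \frac{217}{5}\right)\right)\right)^{2} = \left(47 + \left(\frac{192}{5}\right)^{\frac{3}{2}} \left(-80 - 7680\right)\right)^{2} = \left(47 + \frac{1536 \sqrt{15}}{25} \left(-80 - 7680\right)\right)^{2} = \left(47 + \frac{1536 \sqrt{15}}{25} \left(-7760\right)\right)^{2} = \left(47 - \frac{2383872 \sqrt{15}}{5}\right)^{2}$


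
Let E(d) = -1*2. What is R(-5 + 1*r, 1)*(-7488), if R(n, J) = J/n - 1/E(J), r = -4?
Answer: -2912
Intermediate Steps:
E(d) = -2
R(n, J) = ½ + J/n (R(n, J) = J/n - 1/(-2) = J/n - 1*(-½) = J/n + ½ = ½ + J/n)
R(-5 + 1*r, 1)*(-7488) = ((1 + (-5 + 1*(-4))/2)/(-5 + 1*(-4)))*(-7488) = ((1 + (-5 - 4)/2)/(-5 - 4))*(-7488) = ((1 + (½)*(-9))/(-9))*(-7488) = -(1 - 9/2)/9*(-7488) = -⅑*(-7/2)*(-7488) = (7/18)*(-7488) = -2912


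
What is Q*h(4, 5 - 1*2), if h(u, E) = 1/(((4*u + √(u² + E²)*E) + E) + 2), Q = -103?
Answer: -103/36 ≈ -2.8611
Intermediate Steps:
h(u, E) = 1/(2 + E + 4*u + E*√(E² + u²)) (h(u, E) = 1/(((4*u + √(E² + u²)*E) + E) + 2) = 1/(((4*u + E*√(E² + u²)) + E) + 2) = 1/((E + 4*u + E*√(E² + u²)) + 2) = 1/(2 + E + 4*u + E*√(E² + u²)))
Q*h(4, 5 - 1*2) = -103/(2 + (5 - 1*2) + 4*4 + (5 - 1*2)*√((5 - 1*2)² + 4²)) = -103/(2 + (5 - 2) + 16 + (5 - 2)*√((5 - 2)² + 16)) = -103/(2 + 3 + 16 + 3*√(3² + 16)) = -103/(2 + 3 + 16 + 3*√(9 + 16)) = -103/(2 + 3 + 16 + 3*√25) = -103/(2 + 3 + 16 + 3*5) = -103/(2 + 3 + 16 + 15) = -103/36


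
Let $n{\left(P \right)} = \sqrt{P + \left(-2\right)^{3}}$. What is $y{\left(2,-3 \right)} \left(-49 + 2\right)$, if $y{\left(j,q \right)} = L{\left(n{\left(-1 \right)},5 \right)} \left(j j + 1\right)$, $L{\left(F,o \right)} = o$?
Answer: $-1175$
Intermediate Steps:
$n{\left(P \right)} = \sqrt{-8 + P}$ ($n{\left(P \right)} = \sqrt{P - 8} = \sqrt{-8 + P}$)
$y{\left(j,q \right)} = 5 + 5 j^{2}$ ($y{\left(j,q \right)} = 5 \left(j j + 1\right) = 5 \left(j^{2} + 1\right) = 5 \left(1 + j^{2}\right) = 5 + 5 j^{2}$)
$y{\left(2,-3 \right)} \left(-49 + 2\right) = \left(5 + 5 \cdot 2^{2}\right) \left(-49 + 2\right) = \left(5 + 5 \cdot 4\right) \left(-47\right) = \left(5 + 20\right) \left(-47\right) = 25 \left(-47\right) = -1175$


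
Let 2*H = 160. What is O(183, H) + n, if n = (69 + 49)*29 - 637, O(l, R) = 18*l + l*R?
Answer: 20719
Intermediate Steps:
H = 80 (H = (1/2)*160 = 80)
O(l, R) = 18*l + R*l
n = 2785 (n = 118*29 - 637 = 3422 - 637 = 2785)
O(183, H) + n = 183*(18 + 80) + 2785 = 183*98 + 2785 = 17934 + 2785 = 20719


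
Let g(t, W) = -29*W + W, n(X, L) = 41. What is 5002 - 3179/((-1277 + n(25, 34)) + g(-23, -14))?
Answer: 4224867/844 ≈ 5005.8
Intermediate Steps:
g(t, W) = -28*W
5002 - 3179/((-1277 + n(25, 34)) + g(-23, -14)) = 5002 - 3179/((-1277 + 41) - 28*(-14)) = 5002 - 3179/(-1236 + 392) = 5002 - 3179/(-844) = 5002 - 3179*(-1)/844 = 5002 - 1*(-3179/844) = 5002 + 3179/844 = 4224867/844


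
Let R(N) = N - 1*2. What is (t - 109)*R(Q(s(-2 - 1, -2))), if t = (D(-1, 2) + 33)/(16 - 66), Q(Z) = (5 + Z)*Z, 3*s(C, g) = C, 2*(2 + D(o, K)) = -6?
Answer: 16434/25 ≈ 657.36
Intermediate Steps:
D(o, K) = -5 (D(o, K) = -2 + (½)*(-6) = -2 - 3 = -5)
s(C, g) = C/3
Q(Z) = Z*(5 + Z)
t = -14/25 (t = (-5 + 33)/(16 - 66) = 28/(-50) = 28*(-1/50) = -14/25 ≈ -0.56000)
R(N) = -2 + N (R(N) = N - 2 = -2 + N)
(t - 109)*R(Q(s(-2 - 1, -2))) = (-14/25 - 109)*(-2 + ((-2 - 1)/3)*(5 + (-2 - 1)/3)) = -2739*(-2 + ((⅓)*(-3))*(5 + (⅓)*(-3)))/25 = -2739*(-2 - (5 - 1))/25 = -2739*(-2 - 1*4)/25 = -2739*(-2 - 4)/25 = -2739/25*(-6) = 16434/25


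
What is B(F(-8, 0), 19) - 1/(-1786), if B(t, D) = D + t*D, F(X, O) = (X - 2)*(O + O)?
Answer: 33935/1786 ≈ 19.001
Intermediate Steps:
F(X, O) = 2*O*(-2 + X) (F(X, O) = (-2 + X)*(2*O) = 2*O*(-2 + X))
B(t, D) = D + D*t
B(F(-8, 0), 19) - 1/(-1786) = 19*(1 + 2*0*(-2 - 8)) - 1/(-1786) = 19*(1 + 2*0*(-10)) - 1*(-1/1786) = 19*(1 + 0) + 1/1786 = 19*1 + 1/1786 = 19 + 1/1786 = 33935/1786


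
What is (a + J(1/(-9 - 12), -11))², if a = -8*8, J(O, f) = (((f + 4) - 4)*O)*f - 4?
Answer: 2399401/441 ≈ 5440.8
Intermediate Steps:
J(O, f) = -4 + O*f² (J(O, f) = (((4 + f) - 4)*O)*f - 4 = (f*O)*f - 4 = (O*f)*f - 4 = O*f² - 4 = -4 + O*f²)
a = -64
(a + J(1/(-9 - 12), -11))² = (-64 + (-4 + (-11)²/(-9 - 12)))² = (-64 + (-4 + 121/(-21)))² = (-64 + (-4 - 1/21*121))² = (-64 + (-4 - 121/21))² = (-64 - 205/21)² = (-1549/21)² = 2399401/441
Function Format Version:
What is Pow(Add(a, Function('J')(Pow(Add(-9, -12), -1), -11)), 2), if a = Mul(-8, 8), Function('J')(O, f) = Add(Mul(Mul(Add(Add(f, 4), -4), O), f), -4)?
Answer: Rational(2399401, 441) ≈ 5440.8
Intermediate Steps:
Function('J')(O, f) = Add(-4, Mul(O, Pow(f, 2))) (Function('J')(O, f) = Add(Mul(Mul(Add(Add(4, f), -4), O), f), -4) = Add(Mul(Mul(f, O), f), -4) = Add(Mul(Mul(O, f), f), -4) = Add(Mul(O, Pow(f, 2)), -4) = Add(-4, Mul(O, Pow(f, 2))))
a = -64
Pow(Add(a, Function('J')(Pow(Add(-9, -12), -1), -11)), 2) = Pow(Add(-64, Add(-4, Mul(Pow(Add(-9, -12), -1), Pow(-11, 2)))), 2) = Pow(Add(-64, Add(-4, Mul(Pow(-21, -1), 121))), 2) = Pow(Add(-64, Add(-4, Mul(Rational(-1, 21), 121))), 2) = Pow(Add(-64, Add(-4, Rational(-121, 21))), 2) = Pow(Add(-64, Rational(-205, 21)), 2) = Pow(Rational(-1549, 21), 2) = Rational(2399401, 441)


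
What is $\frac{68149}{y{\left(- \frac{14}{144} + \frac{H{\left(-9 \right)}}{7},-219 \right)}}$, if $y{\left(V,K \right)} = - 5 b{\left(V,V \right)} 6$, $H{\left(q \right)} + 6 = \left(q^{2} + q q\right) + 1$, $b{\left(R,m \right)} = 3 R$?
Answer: $- \frac{1908172}{56275} \approx -33.908$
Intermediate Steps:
$H{\left(q \right)} = -5 + 2 q^{2}$ ($H{\left(q \right)} = -6 + \left(\left(q^{2} + q q\right) + 1\right) = -6 + \left(\left(q^{2} + q^{2}\right) + 1\right) = -6 + \left(2 q^{2} + 1\right) = -6 + \left(1 + 2 q^{2}\right) = -5 + 2 q^{2}$)
$y{\left(V,K \right)} = - 90 V$ ($y{\left(V,K \right)} = - 5 \cdot 3 V 6 = - 15 V 6 = - 90 V$)
$\frac{68149}{y{\left(- \frac{14}{144} + \frac{H{\left(-9 \right)}}{7},-219 \right)}} = \frac{68149}{\left(-90\right) \left(- \frac{14}{144} + \frac{-5 + 2 \left(-9\right)^{2}}{7}\right)} = \frac{68149}{\left(-90\right) \left(\left(-14\right) \frac{1}{144} + \left(-5 + 2 \cdot 81\right) \frac{1}{7}\right)} = \frac{68149}{\left(-90\right) \left(- \frac{7}{72} + \left(-5 + 162\right) \frac{1}{7}\right)} = \frac{68149}{\left(-90\right) \left(- \frac{7}{72} + 157 \cdot \frac{1}{7}\right)} = \frac{68149}{\left(-90\right) \left(- \frac{7}{72} + \frac{157}{7}\right)} = \frac{68149}{\left(-90\right) \frac{11255}{504}} = \frac{68149}{- \frac{56275}{28}} = 68149 \left(- \frac{28}{56275}\right) = - \frac{1908172}{56275}$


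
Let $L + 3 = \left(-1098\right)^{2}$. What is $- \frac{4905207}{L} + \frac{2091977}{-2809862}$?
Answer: $- \frac{5435014771537}{1129190812354} \approx -4.8132$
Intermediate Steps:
$L = 1205601$ ($L = -3 + \left(-1098\right)^{2} = -3 + 1205604 = 1205601$)
$- \frac{4905207}{L} + \frac{2091977}{-2809862} = - \frac{4905207}{1205601} + \frac{2091977}{-2809862} = \left(-4905207\right) \frac{1}{1205601} + 2091977 \left(- \frac{1}{2809862}\right) = - \frac{1635069}{401867} - \frac{2091977}{2809862} = - \frac{5435014771537}{1129190812354}$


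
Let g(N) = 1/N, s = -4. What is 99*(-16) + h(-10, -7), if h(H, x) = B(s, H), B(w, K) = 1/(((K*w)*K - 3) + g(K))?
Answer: -6385114/4031 ≈ -1584.0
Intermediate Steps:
B(w, K) = 1/(-3 + 1/K + w*K**2) (B(w, K) = 1/(((K*w)*K - 3) + 1/K) = 1/((w*K**2 - 3) + 1/K) = 1/((-3 + w*K**2) + 1/K) = 1/(-3 + 1/K + w*K**2))
h(H, x) = H/(1 + H*(-3 - 4*H**2))
99*(-16) + h(-10, -7) = 99*(-16) - 1*(-10)/(-1 - 10*(3 + 4*(-10)**2)) = -1584 - 1*(-10)/(-1 - 10*(3 + 4*100)) = -1584 - 1*(-10)/(-1 - 10*(3 + 400)) = -1584 - 1*(-10)/(-1 - 10*403) = -1584 - 1*(-10)/(-1 - 4030) = -1584 - 1*(-10)/(-4031) = -1584 - 1*(-10)*(-1/4031) = -1584 - 10/4031 = -6385114/4031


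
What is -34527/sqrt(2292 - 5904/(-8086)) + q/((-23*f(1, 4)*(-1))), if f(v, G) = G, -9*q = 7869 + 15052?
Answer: -22921/828 - 11509*sqrt(9369155211)/1544918 ≈ -748.76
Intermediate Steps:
q = -22921/9 (q = -(7869 + 15052)/9 = -1/9*22921 = -22921/9 ≈ -2546.8)
-34527/sqrt(2292 - 5904/(-8086)) + q/((-23*f(1, 4)*(-1))) = -34527/sqrt(2292 - 5904/(-8086)) - 22921/(9*(-23*4*(-1))) = -34527/sqrt(2292 - 5904*(-1/8086)) - 22921/(9*((-92*(-1)))) = -34527/sqrt(2292 + 2952/4043) - 22921/9/92 = -34527*sqrt(9369155211)/4634754 - 22921/9*1/92 = -34527*sqrt(9369155211)/4634754 - 22921/828 = -11509*sqrt(9369155211)/1544918 - 22921/828 = -22921/828 - 11509*sqrt(9369155211)/1544918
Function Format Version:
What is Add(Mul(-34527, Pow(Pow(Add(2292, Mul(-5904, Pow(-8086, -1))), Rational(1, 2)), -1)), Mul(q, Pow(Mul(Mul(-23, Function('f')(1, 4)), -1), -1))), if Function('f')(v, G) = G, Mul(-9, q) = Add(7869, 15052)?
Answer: Add(Rational(-22921, 828), Mul(Rational(-11509, 1544918), Pow(9369155211, Rational(1, 2)))) ≈ -748.76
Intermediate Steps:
q = Rational(-22921, 9) (q = Mul(Rational(-1, 9), Add(7869, 15052)) = Mul(Rational(-1, 9), 22921) = Rational(-22921, 9) ≈ -2546.8)
Add(Mul(-34527, Pow(Pow(Add(2292, Mul(-5904, Pow(-8086, -1))), Rational(1, 2)), -1)), Mul(q, Pow(Mul(Mul(-23, Function('f')(1, 4)), -1), -1))) = Add(Mul(-34527, Pow(Pow(Add(2292, Mul(-5904, Pow(-8086, -1))), Rational(1, 2)), -1)), Mul(Rational(-22921, 9), Pow(Mul(Mul(-23, 4), -1), -1))) = Add(Mul(-34527, Pow(Pow(Add(2292, Mul(-5904, Rational(-1, 8086))), Rational(1, 2)), -1)), Mul(Rational(-22921, 9), Pow(Mul(-92, -1), -1))) = Add(Mul(-34527, Pow(Pow(Add(2292, Rational(2952, 4043)), Rational(1, 2)), -1)), Mul(Rational(-22921, 9), Pow(92, -1))) = Add(Mul(-34527, Pow(Pow(Rational(9269508, 4043), Rational(1, 2)), -1)), Mul(Rational(-22921, 9), Rational(1, 92))) = Add(Mul(-34527, Pow(Mul(Rational(2, 4043), Pow(9369155211, Rational(1, 2))), -1)), Rational(-22921, 828)) = Add(Mul(-34527, Mul(Rational(1, 4634754), Pow(9369155211, Rational(1, 2)))), Rational(-22921, 828)) = Add(Mul(Rational(-11509, 1544918), Pow(9369155211, Rational(1, 2))), Rational(-22921, 828)) = Add(Rational(-22921, 828), Mul(Rational(-11509, 1544918), Pow(9369155211, Rational(1, 2))))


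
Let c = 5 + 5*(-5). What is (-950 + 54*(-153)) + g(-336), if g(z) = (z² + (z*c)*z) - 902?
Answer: -2155138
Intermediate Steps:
c = -20 (c = 5 - 25 = -20)
g(z) = -902 - 19*z² (g(z) = (z² + (z*(-20))*z) - 902 = (z² + (-20*z)*z) - 902 = (z² - 20*z²) - 902 = -19*z² - 902 = -902 - 19*z²)
(-950 + 54*(-153)) + g(-336) = (-950 + 54*(-153)) + (-902 - 19*(-336)²) = (-950 - 8262) + (-902 - 19*112896) = -9212 + (-902 - 2145024) = -9212 - 2145926 = -2155138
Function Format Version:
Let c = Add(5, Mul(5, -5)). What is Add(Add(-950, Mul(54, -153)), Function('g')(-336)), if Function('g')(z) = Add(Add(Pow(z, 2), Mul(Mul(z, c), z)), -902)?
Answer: -2155138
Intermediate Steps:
c = -20 (c = Add(5, -25) = -20)
Function('g')(z) = Add(-902, Mul(-19, Pow(z, 2))) (Function('g')(z) = Add(Add(Pow(z, 2), Mul(Mul(z, -20), z)), -902) = Add(Add(Pow(z, 2), Mul(Mul(-20, z), z)), -902) = Add(Add(Pow(z, 2), Mul(-20, Pow(z, 2))), -902) = Add(Mul(-19, Pow(z, 2)), -902) = Add(-902, Mul(-19, Pow(z, 2))))
Add(Add(-950, Mul(54, -153)), Function('g')(-336)) = Add(Add(-950, Mul(54, -153)), Add(-902, Mul(-19, Pow(-336, 2)))) = Add(Add(-950, -8262), Add(-902, Mul(-19, 112896))) = Add(-9212, Add(-902, -2145024)) = Add(-9212, -2145926) = -2155138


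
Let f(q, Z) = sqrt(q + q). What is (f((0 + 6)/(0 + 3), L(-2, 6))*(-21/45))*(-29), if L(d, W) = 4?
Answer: 406/15 ≈ 27.067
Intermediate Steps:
f(q, Z) = sqrt(2)*sqrt(q) (f(q, Z) = sqrt(2*q) = sqrt(2)*sqrt(q))
(f((0 + 6)/(0 + 3), L(-2, 6))*(-21/45))*(-29) = ((sqrt(2)*sqrt((0 + 6)/(0 + 3)))*(-21/45))*(-29) = ((sqrt(2)*sqrt(6/3))*(-21*1/45))*(-29) = ((sqrt(2)*sqrt(6*(1/3)))*(-7/15))*(-29) = ((sqrt(2)*sqrt(2))*(-7/15))*(-29) = (2*(-7/15))*(-29) = -14/15*(-29) = 406/15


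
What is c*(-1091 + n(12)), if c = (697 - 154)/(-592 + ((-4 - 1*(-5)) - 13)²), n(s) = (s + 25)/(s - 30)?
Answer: 3561175/2688 ≈ 1324.8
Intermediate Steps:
n(s) = (25 + s)/(-30 + s)
c = -543/448 (c = 543/(-592 + ((-4 + 5) - 13)²) = 543/(-592 + (1 - 13)²) = 543/(-592 + (-12)²) = 543/(-592 + 144) = 543/(-448) = 543*(-1/448) = -543/448 ≈ -1.2121)
c*(-1091 + n(12)) = -543*(-1091 + (25 + 12)/(-30 + 12))/448 = -543*(-1091 + 37/(-18))/448 = -543*(-1091 - 1/18*37)/448 = -543*(-1091 - 37/18)/448 = -543/448*(-19675/18) = 3561175/2688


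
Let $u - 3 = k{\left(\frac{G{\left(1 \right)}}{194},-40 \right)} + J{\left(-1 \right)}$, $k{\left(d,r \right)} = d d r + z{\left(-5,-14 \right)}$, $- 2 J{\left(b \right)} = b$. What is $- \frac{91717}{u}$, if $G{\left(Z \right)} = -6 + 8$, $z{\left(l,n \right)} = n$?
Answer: $\frac{1725930506}{197669} \approx 8731.4$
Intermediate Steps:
$J{\left(b \right)} = - \frac{b}{2}$
$G{\left(Z \right)} = 2$
$k{\left(d,r \right)} = -14 + r d^{2}$ ($k{\left(d,r \right)} = d d r - 14 = d^{2} r - 14 = r d^{2} - 14 = -14 + r d^{2}$)
$u = - \frac{197669}{18818}$ ($u = 3 - \left(\frac{27}{2} + \frac{40}{9409}\right) = 3 + \left(\left(-14 - 40 \left(2 \cdot \frac{1}{194}\right)^{2}\right) + \frac{1}{2}\right) = 3 + \left(\left(-14 - \frac{40}{9409}\right) + \frac{1}{2}\right) = 3 + \left(- \frac{131766}{9409} + \frac{1}{2}\right) = 3 - \frac{254123}{18818} = - \frac{197669}{18818} \approx -10.504$)
$- \frac{91717}{u} = - \frac{91717}{- \frac{197669}{18818}} = \left(-91717\right) \left(- \frac{18818}{197669}\right) = \frac{1725930506}{197669}$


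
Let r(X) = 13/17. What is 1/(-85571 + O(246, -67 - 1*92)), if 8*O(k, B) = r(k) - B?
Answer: -34/2908735 ≈ -1.1689e-5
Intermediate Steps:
r(X) = 13/17 (r(X) = 13*(1/17) = 13/17)
O(k, B) = 13/136 - B/8 (O(k, B) = (13/17 - B)/8 = 13/136 - B/8)
1/(-85571 + O(246, -67 - 1*92)) = 1/(-85571 + (13/136 - (-67 - 1*92)/8)) = 1/(-85571 + (13/136 - (-67 - 92)/8)) = 1/(-85571 + (13/136 - ⅛*(-159))) = 1/(-85571 + (13/136 + 159/8)) = 1/(-85571 + 679/34) = 1/(-2908735/34) = -34/2908735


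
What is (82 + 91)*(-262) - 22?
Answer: -45348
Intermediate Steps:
(82 + 91)*(-262) - 22 = 173*(-262) - 22 = -45326 - 22 = -45348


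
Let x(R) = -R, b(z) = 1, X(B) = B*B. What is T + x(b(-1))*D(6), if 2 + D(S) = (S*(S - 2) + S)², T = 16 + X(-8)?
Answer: -818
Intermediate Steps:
X(B) = B²
T = 80 (T = 16 + (-8)² = 16 + 64 = 80)
D(S) = -2 + (S + S*(-2 + S))² (D(S) = -2 + (S*(S - 2) + S)² = -2 + (S*(-2 + S) + S)² = -2 + (S + S*(-2 + S))²)
T + x(b(-1))*D(6) = 80 + (-1*1)*(-2 + 6²*(-1 + 6)²) = 80 - (-2 + 36*5²) = 80 - (-2 + 36*25) = 80 - (-2 + 900) = 80 - 1*898 = 80 - 898 = -818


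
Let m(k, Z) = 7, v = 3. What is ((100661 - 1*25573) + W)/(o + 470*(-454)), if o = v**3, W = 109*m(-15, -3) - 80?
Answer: -75771/213353 ≈ -0.35514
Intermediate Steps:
W = 683 (W = 109*7 - 80 = 763 - 80 = 683)
o = 27 (o = 3**3 = 27)
((100661 - 1*25573) + W)/(o + 470*(-454)) = ((100661 - 1*25573) + 683)/(27 + 470*(-454)) = ((100661 - 25573) + 683)/(27 - 213380) = (75088 + 683)/(-213353) = 75771*(-1/213353) = -75771/213353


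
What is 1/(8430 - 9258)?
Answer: -1/828 ≈ -0.0012077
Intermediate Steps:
1/(8430 - 9258) = 1/(-828) = -1/828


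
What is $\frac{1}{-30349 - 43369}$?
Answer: $- \frac{1}{73718} \approx -1.3565 \cdot 10^{-5}$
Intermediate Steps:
$\frac{1}{-30349 - 43369} = \frac{1}{-73718} = - \frac{1}{73718}$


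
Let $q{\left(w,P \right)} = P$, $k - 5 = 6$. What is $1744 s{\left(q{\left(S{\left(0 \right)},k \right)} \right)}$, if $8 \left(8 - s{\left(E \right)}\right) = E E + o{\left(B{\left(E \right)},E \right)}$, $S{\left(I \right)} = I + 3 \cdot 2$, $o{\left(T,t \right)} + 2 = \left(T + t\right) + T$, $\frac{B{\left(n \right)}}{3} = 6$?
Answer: $-22236$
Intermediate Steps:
$k = 11$ ($k = 5 + 6 = 11$)
$B{\left(n \right)} = 18$ ($B{\left(n \right)} = 3 \cdot 6 = 18$)
$o{\left(T,t \right)} = -2 + t + 2 T$ ($o{\left(T,t \right)} = -2 + \left(\left(T + t\right) + T\right) = -2 + \left(t + 2 T\right) = -2 + t + 2 T$)
$S{\left(I \right)} = 6 + I$ ($S{\left(I \right)} = I + 6 = 6 + I$)
$s{\left(E \right)} = \frac{15}{4} - \frac{E}{8} - \frac{E^{2}}{8}$ ($s{\left(E \right)} = 8 - \frac{E E + \left(-2 + E + 2 \cdot 18\right)}{8} = 8 - \frac{E^{2} + \left(-2 + E + 36\right)}{8} = 8 - \frac{E^{2} + \left(34 + E\right)}{8} = 8 - \frac{34 + E + E^{2}}{8} = 8 - \left(\frac{17}{4} + \frac{E}{8} + \frac{E^{2}}{8}\right) = \frac{15}{4} - \frac{E}{8} - \frac{E^{2}}{8}$)
$1744 s{\left(q{\left(S{\left(0 \right)},k \right)} \right)} = 1744 \left(\frac{15}{4} - \frac{11}{8} - \frac{11^{2}}{8}\right) = 1744 \left(\frac{15}{4} - \frac{11}{8} - \frac{121}{8}\right) = 1744 \left(- \frac{51}{4}\right) = -22236$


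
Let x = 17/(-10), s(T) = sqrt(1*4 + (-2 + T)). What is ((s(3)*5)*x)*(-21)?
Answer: 357*sqrt(5)/2 ≈ 399.14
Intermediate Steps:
s(T) = sqrt(2 + T) (s(T) = sqrt(4 + (-2 + T)) = sqrt(2 + T))
x = -17/10 (x = 17*(-1/10) = -17/10 ≈ -1.7000)
((s(3)*5)*x)*(-21) = ((sqrt(2 + 3)*5)*(-17/10))*(-21) = ((sqrt(5)*5)*(-17/10))*(-21) = ((5*sqrt(5))*(-17/10))*(-21) = -17*sqrt(5)/2*(-21) = 357*sqrt(5)/2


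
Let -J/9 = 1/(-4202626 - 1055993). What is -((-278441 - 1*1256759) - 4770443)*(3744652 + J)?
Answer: 13796535403661459319/584291 ≈ 2.3612e+13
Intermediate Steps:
J = 1/584291 (J = -9/(-4202626 - 1055993) = -9/(-5258619) = -9*(-1/5258619) = 1/584291 ≈ 1.7115e-6)
-((-278441 - 1*1256759) - 4770443)*(3744652 + J) = -((-278441 - 1*1256759) - 4770443)*(3744652 + 1/584291) = -((-278441 - 1256759) - 4770443)*2187966461733/584291 = -(-1535200 - 4770443)*2187966461733/584291 = -(-6305643)*2187966461733/584291 = -1*(-13796535403661459319/584291) = 13796535403661459319/584291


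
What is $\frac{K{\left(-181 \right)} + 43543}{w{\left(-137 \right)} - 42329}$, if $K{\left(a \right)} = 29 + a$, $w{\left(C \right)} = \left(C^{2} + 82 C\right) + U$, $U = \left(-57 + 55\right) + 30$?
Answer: $- \frac{43391}{34766} \approx -1.2481$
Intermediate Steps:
$U = 28$ ($U = -2 + 30 = 28$)
$w{\left(C \right)} = 28 + C^{2} + 82 C$ ($w{\left(C \right)} = \left(C^{2} + 82 C\right) + 28 = 28 + C^{2} + 82 C$)
$\frac{K{\left(-181 \right)} + 43543}{w{\left(-137 \right)} - 42329} = \frac{\left(29 - 181\right) + 43543}{\left(28 + \left(-137\right)^{2} + 82 \left(-137\right)\right) - 42329} = \frac{-152 + 43543}{\left(28 + 18769 - 11234\right) - 42329} = \frac{43391}{7563 - 42329} = \frac{43391}{-34766} = 43391 \left(- \frac{1}{34766}\right) = - \frac{43391}{34766}$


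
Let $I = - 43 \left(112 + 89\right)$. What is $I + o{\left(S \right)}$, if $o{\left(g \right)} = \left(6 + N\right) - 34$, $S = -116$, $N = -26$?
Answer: $-8697$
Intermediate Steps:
$o{\left(g \right)} = -54$ ($o{\left(g \right)} = \left(6 - 26\right) - 34 = -20 - 34 = -54$)
$I = -8643$ ($I = \left(-43\right) 201 = -8643$)
$I + o{\left(S \right)} = -8643 - 54 = -8697$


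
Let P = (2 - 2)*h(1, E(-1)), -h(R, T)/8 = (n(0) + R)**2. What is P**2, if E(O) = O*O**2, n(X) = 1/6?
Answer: 0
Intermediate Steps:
n(X) = 1/6
E(O) = O**3
h(R, T) = -8*(1/6 + R)**2
P = 0 (P = (2 - 2)*(-2*(1 + 6*1)**2/9) = 0*(-2*(1 + 6)**2/9) = 0*(-2/9*7**2) = 0*(-2/9*49) = 0*(-98/9) = 0)
P**2 = 0**2 = 0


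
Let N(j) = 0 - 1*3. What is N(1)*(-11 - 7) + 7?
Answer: 61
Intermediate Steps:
N(j) = -3 (N(j) = 0 - 3 = -3)
N(1)*(-11 - 7) + 7 = -3*(-11 - 7) + 7 = -3*(-18) + 7 = 54 + 7 = 61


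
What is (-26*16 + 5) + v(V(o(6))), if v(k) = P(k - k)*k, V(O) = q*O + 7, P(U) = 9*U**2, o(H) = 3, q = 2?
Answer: -411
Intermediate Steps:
V(O) = 7 + 2*O (V(O) = 2*O + 7 = 7 + 2*O)
v(k) = 0 (v(k) = (9*(k - k)**2)*k = (9*0**2)*k = (9*0)*k = 0*k = 0)
(-26*16 + 5) + v(V(o(6))) = (-26*16 + 5) + 0 = (-416 + 5) + 0 = -411 + 0 = -411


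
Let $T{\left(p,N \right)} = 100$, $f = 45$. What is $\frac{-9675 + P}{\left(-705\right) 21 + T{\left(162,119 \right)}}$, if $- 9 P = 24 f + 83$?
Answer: $\frac{88238}{132345} \approx 0.66673$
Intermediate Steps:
$P = - \frac{1163}{9}$ ($P = - \frac{24 \cdot 45 + 83}{9} = - \frac{1080 + 83}{9} = \left(- \frac{1}{9}\right) 1163 = - \frac{1163}{9} \approx -129.22$)
$\frac{-9675 + P}{\left(-705\right) 21 + T{\left(162,119 \right)}} = \frac{-9675 - \frac{1163}{9}}{\left(-705\right) 21 + 100} = - \frac{88238}{9 \left(-14805 + 100\right)} = - \frac{88238}{9 \left(-14705\right)} = \left(- \frac{88238}{9}\right) \left(- \frac{1}{14705}\right) = \frac{88238}{132345}$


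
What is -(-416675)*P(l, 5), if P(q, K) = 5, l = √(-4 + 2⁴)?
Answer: 2083375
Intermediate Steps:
l = 2*√3 (l = √(-4 + 16) = √12 = 2*√3 ≈ 3.4641)
-(-416675)*P(l, 5) = -(-416675)*5 = -11905*(-175) = 2083375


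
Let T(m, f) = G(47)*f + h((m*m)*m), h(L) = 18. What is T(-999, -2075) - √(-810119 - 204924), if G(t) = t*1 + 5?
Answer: -107882 - I*√1015043 ≈ -1.0788e+5 - 1007.5*I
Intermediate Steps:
G(t) = 5 + t (G(t) = t + 5 = 5 + t)
T(m, f) = 18 + 52*f (T(m, f) = (5 + 47)*f + 18 = 52*f + 18 = 18 + 52*f)
T(-999, -2075) - √(-810119 - 204924) = (18 + 52*(-2075)) - √(-810119 - 204924) = (18 - 107900) - √(-1015043) = -107882 - I*√1015043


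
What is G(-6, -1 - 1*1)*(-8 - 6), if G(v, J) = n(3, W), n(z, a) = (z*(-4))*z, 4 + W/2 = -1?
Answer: 504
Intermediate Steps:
W = -10 (W = -8 + 2*(-1) = -8 - 2 = -10)
n(z, a) = -4*z**2 (n(z, a) = (-4*z)*z = -4*z**2)
G(v, J) = -36 (G(v, J) = -4*3**2 = -4*9 = -36)
G(-6, -1 - 1*1)*(-8 - 6) = -36*(-8 - 6) = -36*(-14) = 504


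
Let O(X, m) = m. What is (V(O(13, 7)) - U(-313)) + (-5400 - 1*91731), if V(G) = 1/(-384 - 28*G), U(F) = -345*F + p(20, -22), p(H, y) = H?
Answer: -118978881/580 ≈ -2.0514e+5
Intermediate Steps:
U(F) = 20 - 345*F (U(F) = -345*F + 20 = 20 - 345*F)
(V(O(13, 7)) - U(-313)) + (-5400 - 1*91731) = (-1/(384 + 28*7) - (20 - 345*(-313))) + (-5400 - 1*91731) = (-1/(384 + 196) - (20 + 107985)) + (-5400 - 91731) = (-1/580 - 1*108005) - 97131 = (-1*1/580 - 108005) - 97131 = (-1/580 - 108005) - 97131 = -62642901/580 - 97131 = -118978881/580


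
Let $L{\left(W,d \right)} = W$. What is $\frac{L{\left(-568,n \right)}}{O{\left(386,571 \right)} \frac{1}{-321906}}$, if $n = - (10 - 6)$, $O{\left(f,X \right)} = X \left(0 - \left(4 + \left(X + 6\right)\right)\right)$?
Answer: $- \frac{182842608}{331751} \approx -551.14$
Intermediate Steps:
$O{\left(f,X \right)} = X \left(-10 - X\right)$ ($O{\left(f,X \right)} = X \left(0 - \left(4 + \left(6 + X\right)\right)\right) = X \left(0 - \left(10 + X\right)\right) = X \left(-10 - X\right)$)
$n = -4$ ($n = \left(-1\right) 4 = -4$)
$\frac{L{\left(-568,n \right)}}{O{\left(386,571 \right)} \frac{1}{-321906}} = - \frac{568}{\left(-1\right) 571 \left(10 + 571\right) \frac{1}{-321906}} = - \frac{568}{\left(-1\right) 571 \cdot 581 \left(- \frac{1}{321906}\right)} = - \frac{568}{\left(-331751\right) \left(- \frac{1}{321906}\right)} = - \frac{568}{\frac{331751}{321906}} = \left(-568\right) \frac{321906}{331751} = - \frac{182842608}{331751}$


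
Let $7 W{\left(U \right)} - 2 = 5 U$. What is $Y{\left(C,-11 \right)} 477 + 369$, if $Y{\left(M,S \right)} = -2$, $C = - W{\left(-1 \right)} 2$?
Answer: $-585$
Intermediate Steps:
$W{\left(U \right)} = \frac{2}{7} + \frac{5 U}{7}$
$C = \frac{6}{7}$ ($C = - (\frac{2}{7} + \frac{5}{7} \left(-1\right)) 2 = - (\frac{2}{7} - \frac{5}{7}) 2 = \left(-1\right) \left(- \frac{3}{7}\right) 2 = \frac{3}{7} \cdot 2 = \frac{6}{7} \approx 0.85714$)
$Y{\left(C,-11 \right)} 477 + 369 = \left(-2\right) 477 + 369 = -954 + 369 = -585$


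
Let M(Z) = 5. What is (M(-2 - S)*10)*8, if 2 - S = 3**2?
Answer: 400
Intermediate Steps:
S = -7 (S = 2 - 1*3**2 = 2 - 1*9 = 2 - 9 = -7)
(M(-2 - S)*10)*8 = (5*10)*8 = 50*8 = 400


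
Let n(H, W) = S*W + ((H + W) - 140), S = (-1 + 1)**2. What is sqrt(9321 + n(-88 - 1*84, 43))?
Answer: 2*sqrt(2263) ≈ 95.142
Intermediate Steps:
S = 0 (S = 0**2 = 0)
n(H, W) = -140 + H + W (n(H, W) = 0*W + ((H + W) - 140) = 0 + (-140 + H + W) = -140 + H + W)
sqrt(9321 + n(-88 - 1*84, 43)) = sqrt(9321 + (-140 + (-88 - 1*84) + 43)) = sqrt(9321 + (-140 + (-88 - 84) + 43)) = sqrt(9321 + (-140 - 172 + 43)) = sqrt(9321 - 269) = sqrt(9052) = 2*sqrt(2263)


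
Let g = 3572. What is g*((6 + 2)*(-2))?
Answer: -57152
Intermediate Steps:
g*((6 + 2)*(-2)) = 3572*((6 + 2)*(-2)) = 3572*(8*(-2)) = 3572*(-16) = -57152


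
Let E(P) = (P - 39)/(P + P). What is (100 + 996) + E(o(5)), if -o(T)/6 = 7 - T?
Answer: 8785/8 ≈ 1098.1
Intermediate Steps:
o(T) = -42 + 6*T (o(T) = -6*(7 - T) = -42 + 6*T)
E(P) = (-39 + P)/(2*P) (E(P) = (-39 + P)/((2*P)) = (-39 + P)*(1/(2*P)) = (-39 + P)/(2*P))
(100 + 996) + E(o(5)) = (100 + 996) + (-39 + (-42 + 6*5))/(2*(-42 + 6*5)) = 1096 + (-39 + (-42 + 30))/(2*(-42 + 30)) = 1096 + (1/2)*(-39 - 12)/(-12) = 1096 + (1/2)*(-1/12)*(-51) = 1096 + 17/8 = 8785/8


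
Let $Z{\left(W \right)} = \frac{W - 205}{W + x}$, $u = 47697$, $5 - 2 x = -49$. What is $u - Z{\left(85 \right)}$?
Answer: $\frac{667773}{14} \approx 47698.0$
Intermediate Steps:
$x = 27$ ($x = \frac{5}{2} - - \frac{49}{2} = \frac{5}{2} + \frac{49}{2} = 27$)
$Z{\left(W \right)} = \frac{-205 + W}{27 + W}$ ($Z{\left(W \right)} = \frac{W - 205}{W + 27} = \frac{-205 + W}{27 + W}$)
$u - Z{\left(85 \right)} = 47697 - \frac{-205 + 85}{27 + 85} = 47697 - \frac{1}{112} \left(-120\right) = 47697 - - \frac{15}{14} = 47697 + \frac{15}{14} = \frac{667773}{14}$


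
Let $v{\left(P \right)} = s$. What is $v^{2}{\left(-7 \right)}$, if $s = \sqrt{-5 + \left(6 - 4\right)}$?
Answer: $-3$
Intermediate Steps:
$s = i \sqrt{3}$ ($s = \sqrt{-5 + \left(6 - 4\right)} = \sqrt{-5 + 2} = \sqrt{-3} = i \sqrt{3} \approx 1.732 i$)
$v{\left(P \right)} = i \sqrt{3}$
$v^{2}{\left(-7 \right)} = \left(i \sqrt{3}\right)^{2} = -3$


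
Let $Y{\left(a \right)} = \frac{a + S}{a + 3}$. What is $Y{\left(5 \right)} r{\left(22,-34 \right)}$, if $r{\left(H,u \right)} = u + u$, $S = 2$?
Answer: $- \frac{119}{2} \approx -59.5$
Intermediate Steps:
$r{\left(H,u \right)} = 2 u$
$Y{\left(a \right)} = \frac{2 + a}{3 + a}$ ($Y{\left(a \right)} = \frac{a + 2}{a + 3} = \frac{2 + a}{3 + a}$)
$Y{\left(5 \right)} r{\left(22,-34 \right)} = \frac{2 + 5}{3 + 5} \cdot 2 \left(-34\right) = \frac{1}{8} \cdot 7 \left(-68\right) = \frac{7}{8} \left(-68\right) = - \frac{119}{2}$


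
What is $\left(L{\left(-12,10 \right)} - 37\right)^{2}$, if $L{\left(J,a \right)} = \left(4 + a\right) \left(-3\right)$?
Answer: $6241$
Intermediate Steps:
$L{\left(J,a \right)} = -12 - 3 a$
$\left(L{\left(-12,10 \right)} - 37\right)^{2} = \left(\left(-12 - 30\right) - 37\right)^{2} = \left(-42 - 37\right)^{2} = \left(-79\right)^{2} = 6241$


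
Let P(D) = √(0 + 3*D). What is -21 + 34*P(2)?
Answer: -21 + 34*√6 ≈ 62.283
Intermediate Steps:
P(D) = √3*√D (P(D) = √(3*D) = √3*√D)
-21 + 34*P(2) = -21 + 34*(√3*√2) = -21 + 34*√6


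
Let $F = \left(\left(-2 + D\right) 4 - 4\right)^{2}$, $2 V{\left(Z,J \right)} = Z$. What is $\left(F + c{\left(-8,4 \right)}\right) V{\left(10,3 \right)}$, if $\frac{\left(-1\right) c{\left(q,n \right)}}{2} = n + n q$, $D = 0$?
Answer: $1000$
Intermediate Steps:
$V{\left(Z,J \right)} = \frac{Z}{2}$
$F = 144$ ($F = \left(\left(-2 + 0\right) 4 - 4\right)^{2} = \left(\left(-2\right) 4 - 4\right)^{2} = \left(-8 - 4\right)^{2} = \left(-12\right)^{2} = 144$)
$c{\left(q,n \right)} = - 2 n - 2 n q$ ($c{\left(q,n \right)} = - 2 \left(n + n q\right) = - 2 n - 2 n q$)
$\left(F + c{\left(-8,4 \right)}\right) V{\left(10,3 \right)} = \left(144 - 8 \left(1 - 8\right)\right) \frac{1}{2} \cdot 10 = \left(144 - 8 \left(-7\right)\right) 5 = \left(144 + 56\right) 5 = 200 \cdot 5 = 1000$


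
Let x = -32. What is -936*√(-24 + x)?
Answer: -1872*I*√14 ≈ -7004.4*I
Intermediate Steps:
-936*√(-24 + x) = -936*√(-24 - 32) = -1872*I*√14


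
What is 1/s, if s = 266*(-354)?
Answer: -1/94164 ≈ -1.0620e-5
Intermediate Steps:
s = -94164
1/s = 1/(-94164) = -1/94164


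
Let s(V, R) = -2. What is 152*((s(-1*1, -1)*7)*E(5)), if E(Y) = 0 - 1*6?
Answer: 12768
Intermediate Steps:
E(Y) = -6 (E(Y) = 0 - 6 = -6)
152*((s(-1*1, -1)*7)*E(5)) = 152*(-2*7*(-6)) = 152*(-14*(-6)) = 152*84 = 12768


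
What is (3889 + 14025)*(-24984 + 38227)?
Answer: 237235102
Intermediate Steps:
(3889 + 14025)*(-24984 + 38227) = 17914*13243 = 237235102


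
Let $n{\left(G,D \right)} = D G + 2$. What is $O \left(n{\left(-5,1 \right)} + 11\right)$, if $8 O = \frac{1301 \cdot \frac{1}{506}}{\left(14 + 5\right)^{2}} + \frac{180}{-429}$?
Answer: $- \frac{979447}{2374658} \approx -0.41246$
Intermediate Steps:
$n{\left(G,D \right)} = 2 + D G$
$O = - \frac{979447}{18997264}$ ($O = \frac{\frac{1301 \cdot \frac{1}{506}}{\left(14 + 5\right)^{2}} + \frac{180}{-429}}{8} = \frac{\frac{1301 \cdot \frac{1}{506}}{19^{2}} + 180 \left(- \frac{1}{429}\right)}{8} = \frac{\frac{1301}{506 \cdot 361} - \frac{60}{143}}{8} = \frac{\frac{1301}{506} \cdot \frac{1}{361} - \frac{60}{143}}{8} = \frac{\frac{1301}{182666} - \frac{60}{143}}{8} = \frac{1}{8} \left(- \frac{979447}{2374658}\right) = - \frac{979447}{18997264} \approx -0.051557$)
$O \left(n{\left(-5,1 \right)} + 11\right) = - \frac{979447 \left(\left(2 + 1 \left(-5\right)\right) + 11\right)}{18997264} = - \frac{979447 \left(\left(2 - 5\right) + 11\right)}{18997264} = - \frac{979447 \left(-3 + 11\right)}{18997264} = \left(- \frac{979447}{18997264}\right) 8 = - \frac{979447}{2374658}$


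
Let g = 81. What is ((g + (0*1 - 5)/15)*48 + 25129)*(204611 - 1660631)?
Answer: -42226036020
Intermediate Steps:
((g + (0*1 - 5)/15)*48 + 25129)*(204611 - 1660631) = ((81 + (0*1 - 5)/15)*48 + 25129)*(204611 - 1660631) = ((81 + (0 - 5)*(1/15))*48 + 25129)*(-1456020) = ((81 - 5*1/15)*48 + 25129)*(-1456020) = ((81 - ⅓)*48 + 25129)*(-1456020) = ((242/3)*48 + 25129)*(-1456020) = (3872 + 25129)*(-1456020) = 29001*(-1456020) = -42226036020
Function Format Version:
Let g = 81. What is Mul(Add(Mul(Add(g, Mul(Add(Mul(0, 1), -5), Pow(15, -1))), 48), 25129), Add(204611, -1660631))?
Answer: -42226036020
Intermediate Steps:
Mul(Add(Mul(Add(g, Mul(Add(Mul(0, 1), -5), Pow(15, -1))), 48), 25129), Add(204611, -1660631)) = Mul(Add(Mul(Add(81, Mul(Add(Mul(0, 1), -5), Pow(15, -1))), 48), 25129), Add(204611, -1660631)) = Mul(Add(Mul(Add(81, Mul(Add(0, -5), Rational(1, 15))), 48), 25129), -1456020) = Mul(Add(Mul(Add(81, Mul(-5, Rational(1, 15))), 48), 25129), -1456020) = Mul(Add(Mul(Add(81, Rational(-1, 3)), 48), 25129), -1456020) = Mul(Add(Mul(Rational(242, 3), 48), 25129), -1456020) = Mul(Add(3872, 25129), -1456020) = Mul(29001, -1456020) = -42226036020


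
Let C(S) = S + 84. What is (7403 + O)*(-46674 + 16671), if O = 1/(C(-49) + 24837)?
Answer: -5524374892251/24872 ≈ -2.2211e+8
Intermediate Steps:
C(S) = 84 + S
O = 1/24872 (O = 1/((84 - 49) + 24837) = 1/(35 + 24837) = 1/24872 ≈ 4.0206e-5)
(7403 + O)*(-46674 + 16671) = (7403 + 1/24872)*(-46674 + 16671) = (184127417/24872)*(-30003) = -5524374892251/24872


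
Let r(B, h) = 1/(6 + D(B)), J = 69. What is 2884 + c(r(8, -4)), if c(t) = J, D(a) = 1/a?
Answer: 2953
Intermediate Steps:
r(B, h) = 1/(6 + 1/B)
c(t) = 69
2884 + c(r(8, -4)) = 2884 + 69 = 2953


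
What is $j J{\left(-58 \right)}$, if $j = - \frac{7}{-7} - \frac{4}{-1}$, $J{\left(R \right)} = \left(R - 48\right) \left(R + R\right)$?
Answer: $61480$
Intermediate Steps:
$J{\left(R \right)} = 2 R \left(-48 + R\right)$ ($J{\left(R \right)} = \left(-48 + R\right) 2 R = 2 R \left(-48 + R\right)$)
$j = 5$ ($j = \left(-7\right) \left(- \frac{1}{7}\right) - -4 = 1 + 4 = 5$)
$j J{\left(-58 \right)} = 5 \cdot 2 \left(-58\right) \left(-48 - 58\right) = 5 \cdot 2 \left(-58\right) \left(-106\right) = 5 \cdot 12296 = 61480$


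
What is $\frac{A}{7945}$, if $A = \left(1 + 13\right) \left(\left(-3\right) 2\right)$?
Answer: $- \frac{12}{1135} \approx -0.010573$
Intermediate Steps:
$A = -84$ ($A = 14 \left(-6\right) = -84$)
$\frac{A}{7945} = - \frac{84}{7945} = \left(-84\right) \frac{1}{7945} = - \frac{12}{1135}$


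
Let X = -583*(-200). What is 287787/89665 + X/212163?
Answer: 71512692281/19023595395 ≈ 3.7592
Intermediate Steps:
X = 116600
287787/89665 + X/212163 = 287787/89665 + 116600/212163 = 71512692281/19023595395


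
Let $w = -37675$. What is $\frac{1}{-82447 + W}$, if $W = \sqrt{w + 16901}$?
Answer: $- \frac{82447}{6797528583} - \frac{i \sqrt{20774}}{6797528583} \approx -1.2129 \cdot 10^{-5} - 2.1204 \cdot 10^{-8} i$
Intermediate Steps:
$W = i \sqrt{20774}$ ($W = \sqrt{-37675 + 16901} = \sqrt{-20774} = i \sqrt{20774} \approx 144.13 i$)
$\frac{1}{-82447 + W} = \frac{1}{-82447 + i \sqrt{20774}}$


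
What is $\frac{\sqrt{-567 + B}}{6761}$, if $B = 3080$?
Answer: $\frac{\sqrt{2513}}{6761} \approx 0.0074146$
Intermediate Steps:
$\frac{\sqrt{-567 + B}}{6761} = \frac{\sqrt{-567 + 3080}}{6761} = \sqrt{2513} \cdot \frac{1}{6761} = \frac{\sqrt{2513}}{6761}$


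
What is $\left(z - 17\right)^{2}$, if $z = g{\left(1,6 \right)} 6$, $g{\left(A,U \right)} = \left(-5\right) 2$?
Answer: $5929$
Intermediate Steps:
$g{\left(A,U \right)} = -10$
$z = -60$ ($z = \left(-10\right) 6 = -60$)
$\left(z - 17\right)^{2} = \left(-60 - 17\right)^{2} = \left(-77\right)^{2} = 5929$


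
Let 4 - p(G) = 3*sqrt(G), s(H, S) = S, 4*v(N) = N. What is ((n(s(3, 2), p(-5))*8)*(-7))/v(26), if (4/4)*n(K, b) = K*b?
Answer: -896/13 + 672*I*sqrt(5)/13 ≈ -68.923 + 115.59*I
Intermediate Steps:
v(N) = N/4
p(G) = 4 - 3*sqrt(G)
n(K, b) = K*b
((n(s(3, 2), p(-5))*8)*(-7))/v(26) = (((2*(4 - 3*I*sqrt(5)))*8)*(-7))/(((1/4)*26)) = (((2*(4 - 3*I*sqrt(5)))*8)*(-7))/(13/2) = (((2*(4 - 3*I*sqrt(5)))*8)*(-7))*(2/13) = (((8 - 6*I*sqrt(5))*8)*(-7))*(2/13) = ((64 - 48*I*sqrt(5))*(-7))*(2/13) = (-448 + 336*I*sqrt(5))*(2/13) = -896/13 + 672*I*sqrt(5)/13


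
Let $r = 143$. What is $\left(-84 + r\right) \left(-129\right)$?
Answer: $-7611$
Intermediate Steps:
$\left(-84 + r\right) \left(-129\right) = \left(-84 + 143\right) \left(-129\right) = 59 \left(-129\right) = -7611$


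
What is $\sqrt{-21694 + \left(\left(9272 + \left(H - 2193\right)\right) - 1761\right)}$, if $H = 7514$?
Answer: $i \sqrt{8862} \approx 94.138 i$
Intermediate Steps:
$\sqrt{-21694 + \left(\left(9272 + \left(H - 2193\right)\right) - 1761\right)} = \sqrt{-21694 + \left(\left(9272 + \left(7514 - 2193\right)\right) - 1761\right)} = \sqrt{-21694 + \left(\left(9272 + 5321\right) - 1761\right)} = \sqrt{-21694 + \left(14593 - 1761\right)} = \sqrt{-21694 + 12832} = \sqrt{-8862} = i \sqrt{8862}$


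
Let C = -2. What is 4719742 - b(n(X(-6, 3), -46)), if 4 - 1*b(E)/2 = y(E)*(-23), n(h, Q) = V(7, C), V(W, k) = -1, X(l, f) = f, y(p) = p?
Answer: 4719780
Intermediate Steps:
n(h, Q) = -1
b(E) = 8 + 46*E (b(E) = 8 - 2*E*(-23) = 8 - (-46)*E = 8 + 46*E)
4719742 - b(n(X(-6, 3), -46)) = 4719742 - (8 + 46*(-1)) = 4719742 - (8 - 46) = 4719742 - 1*(-38) = 4719742 + 38 = 4719780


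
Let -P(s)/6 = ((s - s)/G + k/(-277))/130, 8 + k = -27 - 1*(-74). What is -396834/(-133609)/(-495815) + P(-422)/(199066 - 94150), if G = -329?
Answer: -108699445077/18335280966047164 ≈ -5.9284e-6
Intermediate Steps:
k = 39 (k = -8 + (-27 - 1*(-74)) = -8 + (-27 + 74) = -8 + 47 = 39)
P(s) = 9/1385 (P(s) = -6*((s - s)/(-329) + 39/(-277))/130 = -6*(0*(-1/329) + 39*(-1/277))/130 = -6*(0 - 39/277)/130 = -(-234)/(277*130) = -6*(-3/2770) = 9/1385)
-396834/(-133609)/(-495815) + P(-422)/(199066 - 94150) = -396834/(-133609)/(-495815) + 9/(1385*(199066 - 94150)) = -396834*(-1/133609)*(-1/495815) + (9/1385)/104916 = (396834/133609)*(-1/495815) + (9/1385)*(1/104916) = -396834/66245346335 + 3/48436220 = -108699445077/18335280966047164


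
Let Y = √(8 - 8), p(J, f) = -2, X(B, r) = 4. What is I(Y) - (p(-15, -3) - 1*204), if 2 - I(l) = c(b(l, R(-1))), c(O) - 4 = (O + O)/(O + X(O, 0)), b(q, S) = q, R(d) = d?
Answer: 204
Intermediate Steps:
c(O) = 4 + 2*O/(4 + O) (c(O) = 4 + (O + O)/(O + 4) = 4 + (2*O)/(4 + O) = 4 + 2*O/(4 + O))
Y = 0 (Y = √0 = 0)
I(l) = 2 - 2*(8 + 3*l)/(4 + l)
I(Y) - (p(-15, -3) - 1*204) = 4*(-2 - 1*0)/(4 + 0) - (-2 - 1*204) = 4*(-2 + 0)/4 - (-2 - 204) = 4*(¼)*(-2) - 1*(-206) = -2 + 206 = 204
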